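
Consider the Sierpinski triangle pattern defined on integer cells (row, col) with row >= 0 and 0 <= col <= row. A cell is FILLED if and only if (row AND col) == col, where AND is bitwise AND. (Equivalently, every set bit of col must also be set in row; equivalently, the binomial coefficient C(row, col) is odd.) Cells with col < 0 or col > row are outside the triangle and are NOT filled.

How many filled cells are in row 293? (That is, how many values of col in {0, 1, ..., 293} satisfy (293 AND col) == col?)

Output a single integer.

Answer: 16

Derivation:
293 in binary = 100100101
popcount(293) = number of 1-bits in 100100101 = 4
A col c satisfies (293 AND c) == c iff every set bit of c is also set in 293; each of the 4 set bits of 293 can independently be on or off in c.
count = 2^4 = 16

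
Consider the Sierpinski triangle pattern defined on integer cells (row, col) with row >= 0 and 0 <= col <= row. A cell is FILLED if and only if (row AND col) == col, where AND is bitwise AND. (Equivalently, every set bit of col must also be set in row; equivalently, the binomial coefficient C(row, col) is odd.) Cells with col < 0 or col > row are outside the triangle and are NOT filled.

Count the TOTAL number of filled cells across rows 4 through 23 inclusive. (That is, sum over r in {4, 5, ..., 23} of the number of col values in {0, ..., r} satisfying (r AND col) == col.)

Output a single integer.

Answer: 126

Derivation:
r4=100 pc1: +2 =2
r5=101 pc2: +4 =6
r6=110 pc2: +4 =10
r7=111 pc3: +8 =18
r8=1000 pc1: +2 =20
r9=1001 pc2: +4 =24
r10=1010 pc2: +4 =28
r11=1011 pc3: +8 =36
r12=1100 pc2: +4 =40
r13=1101 pc3: +8 =48
r14=1110 pc3: +8 =56
r15=1111 pc4: +16 =72
r16=10000 pc1: +2 =74
r17=10001 pc2: +4 =78
r18=10010 pc2: +4 =82
r19=10011 pc3: +8 =90
r20=10100 pc2: +4 =94
r21=10101 pc3: +8 =102
r22=10110 pc3: +8 =110
r23=10111 pc4: +16 =126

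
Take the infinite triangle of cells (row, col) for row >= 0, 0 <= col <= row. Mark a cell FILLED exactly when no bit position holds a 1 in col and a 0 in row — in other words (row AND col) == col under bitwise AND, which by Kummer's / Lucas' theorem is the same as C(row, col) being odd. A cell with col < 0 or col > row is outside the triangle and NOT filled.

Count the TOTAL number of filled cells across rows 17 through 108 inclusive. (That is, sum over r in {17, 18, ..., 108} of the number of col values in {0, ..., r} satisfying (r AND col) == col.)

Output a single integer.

r17=10001 pc2: +4 =4
r18=10010 pc2: +4 =8
r19=10011 pc3: +8 =16
r20=10100 pc2: +4 =20
r21=10101 pc3: +8 =28
r22=10110 pc3: +8 =36
r23=10111 pc4: +16 =52
r24=11000 pc2: +4 =56
r25=11001 pc3: +8 =64
r26=11010 pc3: +8 =72
r27=11011 pc4: +16 =88
r28=11100 pc3: +8 =96
r29=11101 pc4: +16 =112
r30=11110 pc4: +16 =128
r31=11111 pc5: +32 =160
r32=100000 pc1: +2 =162
r33=100001 pc2: +4 =166
r34=100010 pc2: +4 =170
r35=100011 pc3: +8 =178
r36=100100 pc2: +4 =182
r37=100101 pc3: +8 =190
r38=100110 pc3: +8 =198
r39=100111 pc4: +16 =214
r40=101000 pc2: +4 =218
r41=101001 pc3: +8 =226
r42=101010 pc3: +8 =234
r43=101011 pc4: +16 =250
r44=101100 pc3: +8 =258
r45=101101 pc4: +16 =274
r46=101110 pc4: +16 =290
r47=101111 pc5: +32 =322
r48=110000 pc2: +4 =326
r49=110001 pc3: +8 =334
r50=110010 pc3: +8 =342
r51=110011 pc4: +16 =358
r52=110100 pc3: +8 =366
r53=110101 pc4: +16 =382
r54=110110 pc4: +16 =398
r55=110111 pc5: +32 =430
r56=111000 pc3: +8 =438
r57=111001 pc4: +16 =454
r58=111010 pc4: +16 =470
r59=111011 pc5: +32 =502
r60=111100 pc4: +16 =518
r61=111101 pc5: +32 =550
r62=111110 pc5: +32 =582
r63=111111 pc6: +64 =646
r64=1000000 pc1: +2 =648
r65=1000001 pc2: +4 =652
r66=1000010 pc2: +4 =656
r67=1000011 pc3: +8 =664
r68=1000100 pc2: +4 =668
r69=1000101 pc3: +8 =676
r70=1000110 pc3: +8 =684
r71=1000111 pc4: +16 =700
r72=1001000 pc2: +4 =704
r73=1001001 pc3: +8 =712
r74=1001010 pc3: +8 =720
r75=1001011 pc4: +16 =736
r76=1001100 pc3: +8 =744
r77=1001101 pc4: +16 =760
r78=1001110 pc4: +16 =776
r79=1001111 pc5: +32 =808
r80=1010000 pc2: +4 =812
r81=1010001 pc3: +8 =820
r82=1010010 pc3: +8 =828
r83=1010011 pc4: +16 =844
r84=1010100 pc3: +8 =852
r85=1010101 pc4: +16 =868
r86=1010110 pc4: +16 =884
r87=1010111 pc5: +32 =916
r88=1011000 pc3: +8 =924
r89=1011001 pc4: +16 =940
r90=1011010 pc4: +16 =956
r91=1011011 pc5: +32 =988
r92=1011100 pc4: +16 =1004
r93=1011101 pc5: +32 =1036
r94=1011110 pc5: +32 =1068
r95=1011111 pc6: +64 =1132
r96=1100000 pc2: +4 =1136
r97=1100001 pc3: +8 =1144
r98=1100010 pc3: +8 =1152
r99=1100011 pc4: +16 =1168
r100=1100100 pc3: +8 =1176
r101=1100101 pc4: +16 =1192
r102=1100110 pc4: +16 =1208
r103=1100111 pc5: +32 =1240
r104=1101000 pc3: +8 =1248
r105=1101001 pc4: +16 =1264
r106=1101010 pc4: +16 =1280
r107=1101011 pc5: +32 =1312
r108=1101100 pc4: +16 =1328

Answer: 1328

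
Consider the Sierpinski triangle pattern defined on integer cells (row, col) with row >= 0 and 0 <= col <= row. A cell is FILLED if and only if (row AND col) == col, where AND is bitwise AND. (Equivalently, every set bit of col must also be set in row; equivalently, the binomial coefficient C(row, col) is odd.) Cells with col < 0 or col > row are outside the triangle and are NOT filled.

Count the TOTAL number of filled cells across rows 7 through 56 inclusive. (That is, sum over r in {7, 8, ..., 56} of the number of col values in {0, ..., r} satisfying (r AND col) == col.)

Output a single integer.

Answer: 502

Derivation:
r7=111 pc3: +8 =8
r8=1000 pc1: +2 =10
r9=1001 pc2: +4 =14
r10=1010 pc2: +4 =18
r11=1011 pc3: +8 =26
r12=1100 pc2: +4 =30
r13=1101 pc3: +8 =38
r14=1110 pc3: +8 =46
r15=1111 pc4: +16 =62
r16=10000 pc1: +2 =64
r17=10001 pc2: +4 =68
r18=10010 pc2: +4 =72
r19=10011 pc3: +8 =80
r20=10100 pc2: +4 =84
r21=10101 pc3: +8 =92
r22=10110 pc3: +8 =100
r23=10111 pc4: +16 =116
r24=11000 pc2: +4 =120
r25=11001 pc3: +8 =128
r26=11010 pc3: +8 =136
r27=11011 pc4: +16 =152
r28=11100 pc3: +8 =160
r29=11101 pc4: +16 =176
r30=11110 pc4: +16 =192
r31=11111 pc5: +32 =224
r32=100000 pc1: +2 =226
r33=100001 pc2: +4 =230
r34=100010 pc2: +4 =234
r35=100011 pc3: +8 =242
r36=100100 pc2: +4 =246
r37=100101 pc3: +8 =254
r38=100110 pc3: +8 =262
r39=100111 pc4: +16 =278
r40=101000 pc2: +4 =282
r41=101001 pc3: +8 =290
r42=101010 pc3: +8 =298
r43=101011 pc4: +16 =314
r44=101100 pc3: +8 =322
r45=101101 pc4: +16 =338
r46=101110 pc4: +16 =354
r47=101111 pc5: +32 =386
r48=110000 pc2: +4 =390
r49=110001 pc3: +8 =398
r50=110010 pc3: +8 =406
r51=110011 pc4: +16 =422
r52=110100 pc3: +8 =430
r53=110101 pc4: +16 =446
r54=110110 pc4: +16 =462
r55=110111 pc5: +32 =494
r56=111000 pc3: +8 =502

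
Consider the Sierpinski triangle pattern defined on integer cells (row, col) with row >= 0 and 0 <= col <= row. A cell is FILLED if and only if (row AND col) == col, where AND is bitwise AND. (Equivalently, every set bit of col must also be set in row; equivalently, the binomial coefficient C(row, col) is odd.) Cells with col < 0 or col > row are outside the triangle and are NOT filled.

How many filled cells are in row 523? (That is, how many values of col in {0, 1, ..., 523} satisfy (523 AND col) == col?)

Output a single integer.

Answer: 16

Derivation:
523 in binary = 1000001011
popcount(523) = number of 1-bits in 1000001011 = 4
A col c satisfies (523 AND c) == c iff every set bit of c is also set in 523; each of the 4 set bits of 523 can independently be on or off in c.
count = 2^4 = 16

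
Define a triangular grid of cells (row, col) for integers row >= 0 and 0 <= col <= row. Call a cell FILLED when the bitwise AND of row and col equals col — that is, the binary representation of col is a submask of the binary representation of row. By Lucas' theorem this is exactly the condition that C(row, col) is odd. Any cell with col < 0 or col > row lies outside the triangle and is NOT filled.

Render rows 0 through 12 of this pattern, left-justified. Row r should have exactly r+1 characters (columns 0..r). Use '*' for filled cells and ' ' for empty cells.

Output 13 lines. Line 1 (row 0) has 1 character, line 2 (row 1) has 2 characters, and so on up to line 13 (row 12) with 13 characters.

r0=0: *
r1=1: **
r2=10: * *
r3=11: ****
r4=100: *   *
r5=101: **  **
r6=110: * * * *
r7=111: ********
r8=1000: *       *
r9=1001: **      **
r10=1010: * *     * *
r11=1011: ****    ****
r12=1100: *   *   *   *

Answer: *
**
* *
****
*   *
**  **
* * * *
********
*       *
**      **
* *     * *
****    ****
*   *   *   *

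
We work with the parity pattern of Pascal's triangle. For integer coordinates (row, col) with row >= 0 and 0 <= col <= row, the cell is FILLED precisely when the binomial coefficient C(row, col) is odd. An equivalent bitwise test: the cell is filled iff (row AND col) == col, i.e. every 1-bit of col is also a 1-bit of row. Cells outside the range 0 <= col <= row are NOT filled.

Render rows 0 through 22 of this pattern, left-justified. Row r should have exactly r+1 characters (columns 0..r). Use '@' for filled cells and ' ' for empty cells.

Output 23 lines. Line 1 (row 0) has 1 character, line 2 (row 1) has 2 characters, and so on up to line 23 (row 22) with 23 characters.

r0=0: @
r1=1: @@
r2=10: @ @
r3=11: @@@@
r4=100: @   @
r5=101: @@  @@
r6=110: @ @ @ @
r7=111: @@@@@@@@
r8=1000: @       @
r9=1001: @@      @@
r10=1010: @ @     @ @
r11=1011: @@@@    @@@@
r12=1100: @   @   @   @
r13=1101: @@  @@  @@  @@
r14=1110: @ @ @ @ @ @ @ @
r15=1111: @@@@@@@@@@@@@@@@
r16=10000: @               @
r17=10001: @@              @@
r18=10010: @ @             @ @
r19=10011: @@@@            @@@@
r20=10100: @   @           @   @
r21=10101: @@  @@          @@  @@
r22=10110: @ @ @ @         @ @ @ @

Answer: @
@@
@ @
@@@@
@   @
@@  @@
@ @ @ @
@@@@@@@@
@       @
@@      @@
@ @     @ @
@@@@    @@@@
@   @   @   @
@@  @@  @@  @@
@ @ @ @ @ @ @ @
@@@@@@@@@@@@@@@@
@               @
@@              @@
@ @             @ @
@@@@            @@@@
@   @           @   @
@@  @@          @@  @@
@ @ @ @         @ @ @ @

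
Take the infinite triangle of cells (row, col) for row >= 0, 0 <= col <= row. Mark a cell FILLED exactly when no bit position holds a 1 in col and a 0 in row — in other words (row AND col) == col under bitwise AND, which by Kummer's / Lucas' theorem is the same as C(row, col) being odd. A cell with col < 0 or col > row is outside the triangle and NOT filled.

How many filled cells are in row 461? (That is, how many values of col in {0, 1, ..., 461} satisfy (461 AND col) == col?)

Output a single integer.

461 in binary = 111001101
popcount(461) = number of 1-bits in 111001101 = 6
A col c satisfies (461 AND c) == c iff every set bit of c is also set in 461; each of the 6 set bits of 461 can independently be on or off in c.
count = 2^6 = 64

Answer: 64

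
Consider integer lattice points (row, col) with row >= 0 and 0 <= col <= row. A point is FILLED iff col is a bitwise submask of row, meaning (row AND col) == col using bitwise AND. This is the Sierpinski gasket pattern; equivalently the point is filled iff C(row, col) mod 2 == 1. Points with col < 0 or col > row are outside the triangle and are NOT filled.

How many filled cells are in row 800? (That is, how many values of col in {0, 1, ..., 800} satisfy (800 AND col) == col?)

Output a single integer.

800 in binary = 1100100000
popcount(800) = number of 1-bits in 1100100000 = 3
A col c satisfies (800 AND c) == c iff every set bit of c is also set in 800; each of the 3 set bits of 800 can independently be on or off in c.
count = 2^3 = 8

Answer: 8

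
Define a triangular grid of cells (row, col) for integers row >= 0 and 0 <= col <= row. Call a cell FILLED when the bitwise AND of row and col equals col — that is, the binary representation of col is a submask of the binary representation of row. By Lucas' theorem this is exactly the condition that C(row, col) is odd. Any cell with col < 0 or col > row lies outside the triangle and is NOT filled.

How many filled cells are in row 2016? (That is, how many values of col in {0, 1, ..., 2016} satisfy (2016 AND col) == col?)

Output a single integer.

2016 in binary = 11111100000
popcount(2016) = number of 1-bits in 11111100000 = 6
A col c satisfies (2016 AND c) == c iff every set bit of c is also set in 2016; each of the 6 set bits of 2016 can independently be on or off in c.
count = 2^6 = 64

Answer: 64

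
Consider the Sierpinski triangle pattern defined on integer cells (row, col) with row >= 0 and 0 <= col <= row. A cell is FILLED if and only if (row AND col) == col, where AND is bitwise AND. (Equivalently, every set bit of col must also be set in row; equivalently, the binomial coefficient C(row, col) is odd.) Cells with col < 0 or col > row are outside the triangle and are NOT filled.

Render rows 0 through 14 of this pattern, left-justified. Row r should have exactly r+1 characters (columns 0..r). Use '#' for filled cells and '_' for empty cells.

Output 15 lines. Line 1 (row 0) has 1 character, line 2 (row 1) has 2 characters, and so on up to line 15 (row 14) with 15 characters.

Answer: #
##
#_#
####
#___#
##__##
#_#_#_#
########
#_______#
##______##
#_#_____#_#
####____####
#___#___#___#
##__##__##__##
#_#_#_#_#_#_#_#

Derivation:
r0=0: #
r1=1: ##
r2=10: #_#
r3=11: ####
r4=100: #___#
r5=101: ##__##
r6=110: #_#_#_#
r7=111: ########
r8=1000: #_______#
r9=1001: ##______##
r10=1010: #_#_____#_#
r11=1011: ####____####
r12=1100: #___#___#___#
r13=1101: ##__##__##__##
r14=1110: #_#_#_#_#_#_#_#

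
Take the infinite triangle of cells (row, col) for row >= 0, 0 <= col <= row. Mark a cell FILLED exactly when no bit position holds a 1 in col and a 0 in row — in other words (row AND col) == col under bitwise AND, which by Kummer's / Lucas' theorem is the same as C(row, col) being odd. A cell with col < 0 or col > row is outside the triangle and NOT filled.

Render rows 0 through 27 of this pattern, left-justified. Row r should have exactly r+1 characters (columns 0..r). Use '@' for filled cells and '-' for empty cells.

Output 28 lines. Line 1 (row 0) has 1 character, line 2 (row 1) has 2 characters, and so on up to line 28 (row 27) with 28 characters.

Answer: @
@@
@-@
@@@@
@---@
@@--@@
@-@-@-@
@@@@@@@@
@-------@
@@------@@
@-@-----@-@
@@@@----@@@@
@---@---@---@
@@--@@--@@--@@
@-@-@-@-@-@-@-@
@@@@@@@@@@@@@@@@
@---------------@
@@--------------@@
@-@-------------@-@
@@@@------------@@@@
@---@-----------@---@
@@--@@----------@@--@@
@-@-@-@---------@-@-@-@
@@@@@@@@--------@@@@@@@@
@-------@-------@-------@
@@------@@------@@------@@
@-@-----@-@-----@-@-----@-@
@@@@----@@@@----@@@@----@@@@

Derivation:
r0=0: @
r1=1: @@
r2=10: @-@
r3=11: @@@@
r4=100: @---@
r5=101: @@--@@
r6=110: @-@-@-@
r7=111: @@@@@@@@
r8=1000: @-------@
r9=1001: @@------@@
r10=1010: @-@-----@-@
r11=1011: @@@@----@@@@
r12=1100: @---@---@---@
r13=1101: @@--@@--@@--@@
r14=1110: @-@-@-@-@-@-@-@
r15=1111: @@@@@@@@@@@@@@@@
r16=10000: @---------------@
r17=10001: @@--------------@@
r18=10010: @-@-------------@-@
r19=10011: @@@@------------@@@@
r20=10100: @---@-----------@---@
r21=10101: @@--@@----------@@--@@
r22=10110: @-@-@-@---------@-@-@-@
r23=10111: @@@@@@@@--------@@@@@@@@
r24=11000: @-------@-------@-------@
r25=11001: @@------@@------@@------@@
r26=11010: @-@-----@-@-----@-@-----@-@
r27=11011: @@@@----@@@@----@@@@----@@@@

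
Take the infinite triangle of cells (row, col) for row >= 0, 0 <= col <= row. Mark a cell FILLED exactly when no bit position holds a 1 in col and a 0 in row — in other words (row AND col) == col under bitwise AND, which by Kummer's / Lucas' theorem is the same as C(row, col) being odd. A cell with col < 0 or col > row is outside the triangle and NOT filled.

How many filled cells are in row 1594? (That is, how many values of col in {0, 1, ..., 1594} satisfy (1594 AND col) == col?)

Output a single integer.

1594 in binary = 11000111010
popcount(1594) = number of 1-bits in 11000111010 = 6
A col c satisfies (1594 AND c) == c iff every set bit of c is also set in 1594; each of the 6 set bits of 1594 can independently be on or off in c.
count = 2^6 = 64

Answer: 64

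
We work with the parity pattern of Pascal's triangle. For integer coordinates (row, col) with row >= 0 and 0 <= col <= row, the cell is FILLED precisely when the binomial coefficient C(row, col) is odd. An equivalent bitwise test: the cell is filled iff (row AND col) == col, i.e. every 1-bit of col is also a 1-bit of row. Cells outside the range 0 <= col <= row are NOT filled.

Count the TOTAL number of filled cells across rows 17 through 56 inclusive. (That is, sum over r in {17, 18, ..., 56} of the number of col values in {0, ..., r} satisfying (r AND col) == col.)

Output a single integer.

r17=10001 pc2: +4 =4
r18=10010 pc2: +4 =8
r19=10011 pc3: +8 =16
r20=10100 pc2: +4 =20
r21=10101 pc3: +8 =28
r22=10110 pc3: +8 =36
r23=10111 pc4: +16 =52
r24=11000 pc2: +4 =56
r25=11001 pc3: +8 =64
r26=11010 pc3: +8 =72
r27=11011 pc4: +16 =88
r28=11100 pc3: +8 =96
r29=11101 pc4: +16 =112
r30=11110 pc4: +16 =128
r31=11111 pc5: +32 =160
r32=100000 pc1: +2 =162
r33=100001 pc2: +4 =166
r34=100010 pc2: +4 =170
r35=100011 pc3: +8 =178
r36=100100 pc2: +4 =182
r37=100101 pc3: +8 =190
r38=100110 pc3: +8 =198
r39=100111 pc4: +16 =214
r40=101000 pc2: +4 =218
r41=101001 pc3: +8 =226
r42=101010 pc3: +8 =234
r43=101011 pc4: +16 =250
r44=101100 pc3: +8 =258
r45=101101 pc4: +16 =274
r46=101110 pc4: +16 =290
r47=101111 pc5: +32 =322
r48=110000 pc2: +4 =326
r49=110001 pc3: +8 =334
r50=110010 pc3: +8 =342
r51=110011 pc4: +16 =358
r52=110100 pc3: +8 =366
r53=110101 pc4: +16 =382
r54=110110 pc4: +16 =398
r55=110111 pc5: +32 =430
r56=111000 pc3: +8 =438

Answer: 438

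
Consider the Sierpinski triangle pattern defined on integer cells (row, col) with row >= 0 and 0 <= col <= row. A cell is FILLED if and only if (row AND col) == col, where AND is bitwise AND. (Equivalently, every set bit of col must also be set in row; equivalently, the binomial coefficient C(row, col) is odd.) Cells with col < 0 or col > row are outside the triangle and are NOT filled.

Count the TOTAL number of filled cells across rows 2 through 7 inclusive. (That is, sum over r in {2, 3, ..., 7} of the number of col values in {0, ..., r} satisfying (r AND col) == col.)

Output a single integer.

r2=10 pc1: +2 =2
r3=11 pc2: +4 =6
r4=100 pc1: +2 =8
r5=101 pc2: +4 =12
r6=110 pc2: +4 =16
r7=111 pc3: +8 =24

Answer: 24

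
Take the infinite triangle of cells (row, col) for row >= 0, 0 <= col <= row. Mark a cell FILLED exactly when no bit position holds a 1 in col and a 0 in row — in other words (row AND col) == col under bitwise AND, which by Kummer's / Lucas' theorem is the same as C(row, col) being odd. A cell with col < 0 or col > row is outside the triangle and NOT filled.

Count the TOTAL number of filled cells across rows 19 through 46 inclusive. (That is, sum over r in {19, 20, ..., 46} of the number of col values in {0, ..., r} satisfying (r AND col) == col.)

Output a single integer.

Answer: 282

Derivation:
r19=10011 pc3: +8 =8
r20=10100 pc2: +4 =12
r21=10101 pc3: +8 =20
r22=10110 pc3: +8 =28
r23=10111 pc4: +16 =44
r24=11000 pc2: +4 =48
r25=11001 pc3: +8 =56
r26=11010 pc3: +8 =64
r27=11011 pc4: +16 =80
r28=11100 pc3: +8 =88
r29=11101 pc4: +16 =104
r30=11110 pc4: +16 =120
r31=11111 pc5: +32 =152
r32=100000 pc1: +2 =154
r33=100001 pc2: +4 =158
r34=100010 pc2: +4 =162
r35=100011 pc3: +8 =170
r36=100100 pc2: +4 =174
r37=100101 pc3: +8 =182
r38=100110 pc3: +8 =190
r39=100111 pc4: +16 =206
r40=101000 pc2: +4 =210
r41=101001 pc3: +8 =218
r42=101010 pc3: +8 =226
r43=101011 pc4: +16 =242
r44=101100 pc3: +8 =250
r45=101101 pc4: +16 =266
r46=101110 pc4: +16 =282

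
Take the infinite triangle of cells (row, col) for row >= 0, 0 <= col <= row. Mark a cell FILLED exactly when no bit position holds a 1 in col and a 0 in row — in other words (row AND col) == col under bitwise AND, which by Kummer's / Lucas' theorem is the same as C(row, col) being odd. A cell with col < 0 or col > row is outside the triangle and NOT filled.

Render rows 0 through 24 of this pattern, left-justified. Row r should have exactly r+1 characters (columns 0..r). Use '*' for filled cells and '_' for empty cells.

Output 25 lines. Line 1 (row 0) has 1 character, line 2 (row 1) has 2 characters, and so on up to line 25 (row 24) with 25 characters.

Answer: *
**
*_*
****
*___*
**__**
*_*_*_*
********
*_______*
**______**
*_*_____*_*
****____****
*___*___*___*
**__**__**__**
*_*_*_*_*_*_*_*
****************
*_______________*
**______________**
*_*_____________*_*
****____________****
*___*___________*___*
**__**__________**__**
*_*_*_*_________*_*_*_*
********________********
*_______*_______*_______*

Derivation:
r0=0: *
r1=1: **
r2=10: *_*
r3=11: ****
r4=100: *___*
r5=101: **__**
r6=110: *_*_*_*
r7=111: ********
r8=1000: *_______*
r9=1001: **______**
r10=1010: *_*_____*_*
r11=1011: ****____****
r12=1100: *___*___*___*
r13=1101: **__**__**__**
r14=1110: *_*_*_*_*_*_*_*
r15=1111: ****************
r16=10000: *_______________*
r17=10001: **______________**
r18=10010: *_*_____________*_*
r19=10011: ****____________****
r20=10100: *___*___________*___*
r21=10101: **__**__________**__**
r22=10110: *_*_*_*_________*_*_*_*
r23=10111: ********________********
r24=11000: *_______*_______*_______*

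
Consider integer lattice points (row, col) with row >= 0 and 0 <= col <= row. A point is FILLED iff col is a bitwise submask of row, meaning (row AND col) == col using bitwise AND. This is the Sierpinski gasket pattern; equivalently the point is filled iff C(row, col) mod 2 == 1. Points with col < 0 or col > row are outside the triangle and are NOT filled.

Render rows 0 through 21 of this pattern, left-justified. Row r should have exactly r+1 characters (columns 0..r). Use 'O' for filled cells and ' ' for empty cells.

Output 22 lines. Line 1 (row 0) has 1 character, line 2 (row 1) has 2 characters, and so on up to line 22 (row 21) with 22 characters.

Answer: O
OO
O O
OOOO
O   O
OO  OO
O O O O
OOOOOOOO
O       O
OO      OO
O O     O O
OOOO    OOOO
O   O   O   O
OO  OO  OO  OO
O O O O O O O O
OOOOOOOOOOOOOOOO
O               O
OO              OO
O O             O O
OOOO            OOOO
O   O           O   O
OO  OO          OO  OO

Derivation:
r0=0: O
r1=1: OO
r2=10: O O
r3=11: OOOO
r4=100: O   O
r5=101: OO  OO
r6=110: O O O O
r7=111: OOOOOOOO
r8=1000: O       O
r9=1001: OO      OO
r10=1010: O O     O O
r11=1011: OOOO    OOOO
r12=1100: O   O   O   O
r13=1101: OO  OO  OO  OO
r14=1110: O O O O O O O O
r15=1111: OOOOOOOOOOOOOOOO
r16=10000: O               O
r17=10001: OO              OO
r18=10010: O O             O O
r19=10011: OOOO            OOOO
r20=10100: O   O           O   O
r21=10101: OO  OO          OO  OO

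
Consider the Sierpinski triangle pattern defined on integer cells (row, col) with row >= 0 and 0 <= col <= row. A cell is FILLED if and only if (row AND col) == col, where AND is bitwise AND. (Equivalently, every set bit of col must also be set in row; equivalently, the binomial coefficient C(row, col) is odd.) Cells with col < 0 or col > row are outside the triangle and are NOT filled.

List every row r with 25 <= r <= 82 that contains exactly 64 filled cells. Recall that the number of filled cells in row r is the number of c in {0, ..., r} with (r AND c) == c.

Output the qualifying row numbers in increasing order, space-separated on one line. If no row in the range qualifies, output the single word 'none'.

Answer: 63

Derivation:
Row r has 2^popcount(r) filled cells, so we need popcount(r) = log2(64) = 6.
Scan r = 25..82 and keep those with exactly 6 one-bits:
r=25=11001 popcount=3 -> skip
r=26=11010 popcount=3 -> skip
r=27=11011 popcount=4 -> skip
r=28=11100 popcount=3 -> skip
r=29=11101 popcount=4 -> skip
r=30=11110 popcount=4 -> skip
r=31=11111 popcount=5 -> skip
r=32=100000 popcount=1 -> skip
r=33=100001 popcount=2 -> skip
r=34=100010 popcount=2 -> skip
r=35=100011 popcount=3 -> skip
r=36=100100 popcount=2 -> skip
r=37=100101 popcount=3 -> skip
r=38=100110 popcount=3 -> skip
r=39=100111 popcount=4 -> skip
r=40=101000 popcount=2 -> skip
r=41=101001 popcount=3 -> skip
r=42=101010 popcount=3 -> skip
r=43=101011 popcount=4 -> skip
r=44=101100 popcount=3 -> skip
r=45=101101 popcount=4 -> skip
r=46=101110 popcount=4 -> skip
r=47=101111 popcount=5 -> skip
r=48=110000 popcount=2 -> skip
r=49=110001 popcount=3 -> skip
r=50=110010 popcount=3 -> skip
r=51=110011 popcount=4 -> skip
r=52=110100 popcount=3 -> skip
r=53=110101 popcount=4 -> skip
r=54=110110 popcount=4 -> skip
r=55=110111 popcount=5 -> skip
r=56=111000 popcount=3 -> skip
r=57=111001 popcount=4 -> skip
r=58=111010 popcount=4 -> skip
r=59=111011 popcount=5 -> skip
r=60=111100 popcount=4 -> skip
r=61=111101 popcount=5 -> skip
r=62=111110 popcount=5 -> skip
r=63=111111 popcount=6 -> KEEP
r=64=1000000 popcount=1 -> skip
r=65=1000001 popcount=2 -> skip
r=66=1000010 popcount=2 -> skip
r=67=1000011 popcount=3 -> skip
r=68=1000100 popcount=2 -> skip
r=69=1000101 popcount=3 -> skip
r=70=1000110 popcount=3 -> skip
r=71=1000111 popcount=4 -> skip
r=72=1001000 popcount=2 -> skip
r=73=1001001 popcount=3 -> skip
r=74=1001010 popcount=3 -> skip
r=75=1001011 popcount=4 -> skip
r=76=1001100 popcount=3 -> skip
r=77=1001101 popcount=4 -> skip
r=78=1001110 popcount=4 -> skip
r=79=1001111 popcount=5 -> skip
r=80=1010000 popcount=2 -> skip
r=81=1010001 popcount=3 -> skip
r=82=1010010 popcount=3 -> skip
Kept rows: 63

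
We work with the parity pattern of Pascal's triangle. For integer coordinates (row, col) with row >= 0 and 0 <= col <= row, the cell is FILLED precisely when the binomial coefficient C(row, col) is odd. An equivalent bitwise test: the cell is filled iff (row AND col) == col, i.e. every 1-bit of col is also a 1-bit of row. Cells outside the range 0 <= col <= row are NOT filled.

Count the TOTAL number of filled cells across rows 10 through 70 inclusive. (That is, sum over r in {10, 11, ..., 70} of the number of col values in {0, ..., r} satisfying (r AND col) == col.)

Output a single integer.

r10=1010 pc2: +4 =4
r11=1011 pc3: +8 =12
r12=1100 pc2: +4 =16
r13=1101 pc3: +8 =24
r14=1110 pc3: +8 =32
r15=1111 pc4: +16 =48
r16=10000 pc1: +2 =50
r17=10001 pc2: +4 =54
r18=10010 pc2: +4 =58
r19=10011 pc3: +8 =66
r20=10100 pc2: +4 =70
r21=10101 pc3: +8 =78
r22=10110 pc3: +8 =86
r23=10111 pc4: +16 =102
r24=11000 pc2: +4 =106
r25=11001 pc3: +8 =114
r26=11010 pc3: +8 =122
r27=11011 pc4: +16 =138
r28=11100 pc3: +8 =146
r29=11101 pc4: +16 =162
r30=11110 pc4: +16 =178
r31=11111 pc5: +32 =210
r32=100000 pc1: +2 =212
r33=100001 pc2: +4 =216
r34=100010 pc2: +4 =220
r35=100011 pc3: +8 =228
r36=100100 pc2: +4 =232
r37=100101 pc3: +8 =240
r38=100110 pc3: +8 =248
r39=100111 pc4: +16 =264
r40=101000 pc2: +4 =268
r41=101001 pc3: +8 =276
r42=101010 pc3: +8 =284
r43=101011 pc4: +16 =300
r44=101100 pc3: +8 =308
r45=101101 pc4: +16 =324
r46=101110 pc4: +16 =340
r47=101111 pc5: +32 =372
r48=110000 pc2: +4 =376
r49=110001 pc3: +8 =384
r50=110010 pc3: +8 =392
r51=110011 pc4: +16 =408
r52=110100 pc3: +8 =416
r53=110101 pc4: +16 =432
r54=110110 pc4: +16 =448
r55=110111 pc5: +32 =480
r56=111000 pc3: +8 =488
r57=111001 pc4: +16 =504
r58=111010 pc4: +16 =520
r59=111011 pc5: +32 =552
r60=111100 pc4: +16 =568
r61=111101 pc5: +32 =600
r62=111110 pc5: +32 =632
r63=111111 pc6: +64 =696
r64=1000000 pc1: +2 =698
r65=1000001 pc2: +4 =702
r66=1000010 pc2: +4 =706
r67=1000011 pc3: +8 =714
r68=1000100 pc2: +4 =718
r69=1000101 pc3: +8 =726
r70=1000110 pc3: +8 =734

Answer: 734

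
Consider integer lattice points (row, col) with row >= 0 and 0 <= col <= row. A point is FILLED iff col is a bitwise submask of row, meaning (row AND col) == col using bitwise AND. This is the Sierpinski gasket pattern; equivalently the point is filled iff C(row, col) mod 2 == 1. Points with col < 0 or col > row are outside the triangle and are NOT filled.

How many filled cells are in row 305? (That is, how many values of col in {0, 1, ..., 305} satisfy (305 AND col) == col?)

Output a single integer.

305 in binary = 100110001
popcount(305) = number of 1-bits in 100110001 = 4
A col c satisfies (305 AND c) == c iff every set bit of c is also set in 305; each of the 4 set bits of 305 can independently be on or off in c.
count = 2^4 = 16

Answer: 16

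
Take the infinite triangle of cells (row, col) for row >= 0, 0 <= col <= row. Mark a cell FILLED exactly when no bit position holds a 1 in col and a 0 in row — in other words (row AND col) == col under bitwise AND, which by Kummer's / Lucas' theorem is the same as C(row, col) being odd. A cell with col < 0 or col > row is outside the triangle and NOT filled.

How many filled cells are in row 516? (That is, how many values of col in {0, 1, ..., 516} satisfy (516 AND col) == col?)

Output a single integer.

Answer: 4

Derivation:
516 in binary = 1000000100
popcount(516) = number of 1-bits in 1000000100 = 2
A col c satisfies (516 AND c) == c iff every set bit of c is also set in 516; each of the 2 set bits of 516 can independently be on or off in c.
count = 2^2 = 4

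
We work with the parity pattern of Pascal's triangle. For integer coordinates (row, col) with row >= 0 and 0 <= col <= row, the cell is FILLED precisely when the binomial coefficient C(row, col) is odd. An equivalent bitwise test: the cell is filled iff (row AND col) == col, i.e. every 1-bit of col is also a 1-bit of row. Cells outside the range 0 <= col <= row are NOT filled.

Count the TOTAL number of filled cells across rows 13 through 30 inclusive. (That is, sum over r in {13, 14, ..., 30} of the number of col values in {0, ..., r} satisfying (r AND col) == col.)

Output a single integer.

r13=1101 pc3: +8 =8
r14=1110 pc3: +8 =16
r15=1111 pc4: +16 =32
r16=10000 pc1: +2 =34
r17=10001 pc2: +4 =38
r18=10010 pc2: +4 =42
r19=10011 pc3: +8 =50
r20=10100 pc2: +4 =54
r21=10101 pc3: +8 =62
r22=10110 pc3: +8 =70
r23=10111 pc4: +16 =86
r24=11000 pc2: +4 =90
r25=11001 pc3: +8 =98
r26=11010 pc3: +8 =106
r27=11011 pc4: +16 =122
r28=11100 pc3: +8 =130
r29=11101 pc4: +16 =146
r30=11110 pc4: +16 =162

Answer: 162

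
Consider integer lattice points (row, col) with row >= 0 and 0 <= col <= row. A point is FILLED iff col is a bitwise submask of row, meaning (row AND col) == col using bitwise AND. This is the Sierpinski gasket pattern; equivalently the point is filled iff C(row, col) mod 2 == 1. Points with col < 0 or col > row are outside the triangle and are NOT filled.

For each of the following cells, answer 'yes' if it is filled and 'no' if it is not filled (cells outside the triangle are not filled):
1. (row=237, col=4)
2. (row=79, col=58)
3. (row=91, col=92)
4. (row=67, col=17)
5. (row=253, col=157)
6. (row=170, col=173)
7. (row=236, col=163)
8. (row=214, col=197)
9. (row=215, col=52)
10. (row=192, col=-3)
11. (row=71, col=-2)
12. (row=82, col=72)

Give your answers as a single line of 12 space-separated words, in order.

Answer: yes no no no yes no no no no no no no

Derivation:
(237,4): row=0b11101101, col=0b100, row AND col = 0b100 = 4; 4 == 4 -> filled
(79,58): row=0b1001111, col=0b111010, row AND col = 0b1010 = 10; 10 != 58 -> empty
(91,92): col outside [0, 91] -> not filled
(67,17): row=0b1000011, col=0b10001, row AND col = 0b1 = 1; 1 != 17 -> empty
(253,157): row=0b11111101, col=0b10011101, row AND col = 0b10011101 = 157; 157 == 157 -> filled
(170,173): col outside [0, 170] -> not filled
(236,163): row=0b11101100, col=0b10100011, row AND col = 0b10100000 = 160; 160 != 163 -> empty
(214,197): row=0b11010110, col=0b11000101, row AND col = 0b11000100 = 196; 196 != 197 -> empty
(215,52): row=0b11010111, col=0b110100, row AND col = 0b10100 = 20; 20 != 52 -> empty
(192,-3): col outside [0, 192] -> not filled
(71,-2): col outside [0, 71] -> not filled
(82,72): row=0b1010010, col=0b1001000, row AND col = 0b1000000 = 64; 64 != 72 -> empty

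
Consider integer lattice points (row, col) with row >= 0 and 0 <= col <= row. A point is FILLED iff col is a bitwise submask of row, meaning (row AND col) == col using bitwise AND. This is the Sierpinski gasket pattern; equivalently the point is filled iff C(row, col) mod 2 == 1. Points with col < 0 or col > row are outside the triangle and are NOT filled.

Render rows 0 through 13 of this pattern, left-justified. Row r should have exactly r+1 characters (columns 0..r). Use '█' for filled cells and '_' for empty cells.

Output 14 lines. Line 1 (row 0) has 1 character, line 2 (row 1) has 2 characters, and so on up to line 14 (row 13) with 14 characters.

Answer: █
██
█_█
████
█___█
██__██
█_█_█_█
████████
█_______█
██______██
█_█_____█_█
████____████
█___█___█___█
██__██__██__██

Derivation:
r0=0: █
r1=1: ██
r2=10: █_█
r3=11: ████
r4=100: █___█
r5=101: ██__██
r6=110: █_█_█_█
r7=111: ████████
r8=1000: █_______█
r9=1001: ██______██
r10=1010: █_█_____█_█
r11=1011: ████____████
r12=1100: █___█___█___█
r13=1101: ██__██__██__██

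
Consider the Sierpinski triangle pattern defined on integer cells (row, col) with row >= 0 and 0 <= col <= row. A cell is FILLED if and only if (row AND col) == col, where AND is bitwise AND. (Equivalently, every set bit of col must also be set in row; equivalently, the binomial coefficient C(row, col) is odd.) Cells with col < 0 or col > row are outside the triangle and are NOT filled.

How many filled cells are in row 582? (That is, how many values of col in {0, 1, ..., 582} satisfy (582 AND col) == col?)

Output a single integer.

Answer: 16

Derivation:
582 in binary = 1001000110
popcount(582) = number of 1-bits in 1001000110 = 4
A col c satisfies (582 AND c) == c iff every set bit of c is also set in 582; each of the 4 set bits of 582 can independently be on or off in c.
count = 2^4 = 16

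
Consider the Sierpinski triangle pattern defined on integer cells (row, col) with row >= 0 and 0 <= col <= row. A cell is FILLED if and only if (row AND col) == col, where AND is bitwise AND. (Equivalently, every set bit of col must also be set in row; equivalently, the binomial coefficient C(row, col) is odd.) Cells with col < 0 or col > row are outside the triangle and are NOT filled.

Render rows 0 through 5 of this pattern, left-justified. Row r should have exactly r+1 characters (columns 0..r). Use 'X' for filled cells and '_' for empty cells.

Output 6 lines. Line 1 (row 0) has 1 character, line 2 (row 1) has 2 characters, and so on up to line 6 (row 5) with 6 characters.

Answer: X
XX
X_X
XXXX
X___X
XX__XX

Derivation:
r0=0: X
r1=1: XX
r2=10: X_X
r3=11: XXXX
r4=100: X___X
r5=101: XX__XX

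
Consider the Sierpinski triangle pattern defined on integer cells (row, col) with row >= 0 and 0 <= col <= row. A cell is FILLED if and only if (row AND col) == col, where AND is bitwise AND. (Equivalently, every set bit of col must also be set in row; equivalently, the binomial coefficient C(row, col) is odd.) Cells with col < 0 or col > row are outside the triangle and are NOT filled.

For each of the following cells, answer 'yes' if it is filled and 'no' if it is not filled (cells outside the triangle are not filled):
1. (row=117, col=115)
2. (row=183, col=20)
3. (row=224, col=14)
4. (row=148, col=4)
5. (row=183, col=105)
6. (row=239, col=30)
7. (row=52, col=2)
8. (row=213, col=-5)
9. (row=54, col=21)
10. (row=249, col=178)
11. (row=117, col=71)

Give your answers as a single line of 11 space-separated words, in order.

Answer: no yes no yes no no no no no no no

Derivation:
(117,115): row=0b1110101, col=0b1110011, row AND col = 0b1110001 = 113; 113 != 115 -> empty
(183,20): row=0b10110111, col=0b10100, row AND col = 0b10100 = 20; 20 == 20 -> filled
(224,14): row=0b11100000, col=0b1110, row AND col = 0b0 = 0; 0 != 14 -> empty
(148,4): row=0b10010100, col=0b100, row AND col = 0b100 = 4; 4 == 4 -> filled
(183,105): row=0b10110111, col=0b1101001, row AND col = 0b100001 = 33; 33 != 105 -> empty
(239,30): row=0b11101111, col=0b11110, row AND col = 0b1110 = 14; 14 != 30 -> empty
(52,2): row=0b110100, col=0b10, row AND col = 0b0 = 0; 0 != 2 -> empty
(213,-5): col outside [0, 213] -> not filled
(54,21): row=0b110110, col=0b10101, row AND col = 0b10100 = 20; 20 != 21 -> empty
(249,178): row=0b11111001, col=0b10110010, row AND col = 0b10110000 = 176; 176 != 178 -> empty
(117,71): row=0b1110101, col=0b1000111, row AND col = 0b1000101 = 69; 69 != 71 -> empty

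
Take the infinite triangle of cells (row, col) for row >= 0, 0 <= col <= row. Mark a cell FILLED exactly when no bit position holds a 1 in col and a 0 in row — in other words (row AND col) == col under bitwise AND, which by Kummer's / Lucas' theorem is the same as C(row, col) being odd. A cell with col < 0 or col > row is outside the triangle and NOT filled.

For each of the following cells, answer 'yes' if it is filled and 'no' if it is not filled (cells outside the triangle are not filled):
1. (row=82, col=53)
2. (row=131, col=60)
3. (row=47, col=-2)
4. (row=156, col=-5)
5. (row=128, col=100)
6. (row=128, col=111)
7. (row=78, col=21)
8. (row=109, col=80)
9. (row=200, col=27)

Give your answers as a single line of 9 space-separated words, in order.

Answer: no no no no no no no no no

Derivation:
(82,53): row=0b1010010, col=0b110101, row AND col = 0b10000 = 16; 16 != 53 -> empty
(131,60): row=0b10000011, col=0b111100, row AND col = 0b0 = 0; 0 != 60 -> empty
(47,-2): col outside [0, 47] -> not filled
(156,-5): col outside [0, 156] -> not filled
(128,100): row=0b10000000, col=0b1100100, row AND col = 0b0 = 0; 0 != 100 -> empty
(128,111): row=0b10000000, col=0b1101111, row AND col = 0b0 = 0; 0 != 111 -> empty
(78,21): row=0b1001110, col=0b10101, row AND col = 0b100 = 4; 4 != 21 -> empty
(109,80): row=0b1101101, col=0b1010000, row AND col = 0b1000000 = 64; 64 != 80 -> empty
(200,27): row=0b11001000, col=0b11011, row AND col = 0b1000 = 8; 8 != 27 -> empty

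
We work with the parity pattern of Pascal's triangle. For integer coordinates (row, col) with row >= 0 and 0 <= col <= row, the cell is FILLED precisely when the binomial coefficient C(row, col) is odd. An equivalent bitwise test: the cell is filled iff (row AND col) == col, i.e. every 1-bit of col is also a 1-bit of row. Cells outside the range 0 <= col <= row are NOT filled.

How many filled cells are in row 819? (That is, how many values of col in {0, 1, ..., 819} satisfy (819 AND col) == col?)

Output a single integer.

Answer: 64

Derivation:
819 in binary = 1100110011
popcount(819) = number of 1-bits in 1100110011 = 6
A col c satisfies (819 AND c) == c iff every set bit of c is also set in 819; each of the 6 set bits of 819 can independently be on or off in c.
count = 2^6 = 64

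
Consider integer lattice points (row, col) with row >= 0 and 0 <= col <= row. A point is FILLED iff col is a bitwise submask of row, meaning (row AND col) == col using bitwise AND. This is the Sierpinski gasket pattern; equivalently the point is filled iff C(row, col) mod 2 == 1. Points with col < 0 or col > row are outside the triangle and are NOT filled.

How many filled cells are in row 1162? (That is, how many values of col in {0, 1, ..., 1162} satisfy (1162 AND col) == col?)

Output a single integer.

1162 in binary = 10010001010
popcount(1162) = number of 1-bits in 10010001010 = 4
A col c satisfies (1162 AND c) == c iff every set bit of c is also set in 1162; each of the 4 set bits of 1162 can independently be on or off in c.
count = 2^4 = 16

Answer: 16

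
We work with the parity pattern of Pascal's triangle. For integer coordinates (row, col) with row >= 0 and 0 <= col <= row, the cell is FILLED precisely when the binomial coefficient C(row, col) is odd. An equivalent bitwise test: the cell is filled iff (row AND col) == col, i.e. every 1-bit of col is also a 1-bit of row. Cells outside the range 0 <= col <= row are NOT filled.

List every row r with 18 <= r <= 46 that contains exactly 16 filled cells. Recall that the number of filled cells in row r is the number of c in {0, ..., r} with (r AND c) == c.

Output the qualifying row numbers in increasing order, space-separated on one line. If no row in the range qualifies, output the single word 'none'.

Answer: 23 27 29 30 39 43 45 46

Derivation:
Row r has 2^popcount(r) filled cells, so we need popcount(r) = log2(16) = 4.
Scan r = 18..46 and keep those with exactly 4 one-bits:
r=18=10010 popcount=2 -> skip
r=19=10011 popcount=3 -> skip
r=20=10100 popcount=2 -> skip
r=21=10101 popcount=3 -> skip
r=22=10110 popcount=3 -> skip
r=23=10111 popcount=4 -> KEEP
r=24=11000 popcount=2 -> skip
r=25=11001 popcount=3 -> skip
r=26=11010 popcount=3 -> skip
r=27=11011 popcount=4 -> KEEP
r=28=11100 popcount=3 -> skip
r=29=11101 popcount=4 -> KEEP
r=30=11110 popcount=4 -> KEEP
r=31=11111 popcount=5 -> skip
r=32=100000 popcount=1 -> skip
r=33=100001 popcount=2 -> skip
r=34=100010 popcount=2 -> skip
r=35=100011 popcount=3 -> skip
r=36=100100 popcount=2 -> skip
r=37=100101 popcount=3 -> skip
r=38=100110 popcount=3 -> skip
r=39=100111 popcount=4 -> KEEP
r=40=101000 popcount=2 -> skip
r=41=101001 popcount=3 -> skip
r=42=101010 popcount=3 -> skip
r=43=101011 popcount=4 -> KEEP
r=44=101100 popcount=3 -> skip
r=45=101101 popcount=4 -> KEEP
r=46=101110 popcount=4 -> KEEP
Kept rows: 23 27 29 30 39 43 45 46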